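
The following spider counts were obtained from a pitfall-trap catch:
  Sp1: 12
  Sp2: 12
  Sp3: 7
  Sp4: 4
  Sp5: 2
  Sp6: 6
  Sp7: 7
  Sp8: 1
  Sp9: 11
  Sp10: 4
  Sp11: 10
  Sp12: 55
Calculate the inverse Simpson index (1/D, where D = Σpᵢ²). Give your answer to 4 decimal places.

4.6318

Total N = 12+12+7+4+2+6+7+1+11+4+10+55 = 131, so the proportions are 0.09160305, 0.09160305, 0.05343511, 0.03053435, 0.01526718, 0.04580153, 0.05343511, 0.00763359, 0.08396947, 0.03053435, 0.07633588, 0.41984733 (working shown to 8 dp, full precision carried).
D = 0.09160305² + 0.09160305² + 0.05343511² + 0.03053435² + 0.01526718² + 0.04580153² + 0.05343511² + 0.00763359² + 0.08396947² + 0.03053435² + 0.07633588² + 0.41984733² = 0.00839112 + 0.00839112 + 0.00285531 + 0.00093235 + 0.00023309 + 0.00209778 + 0.00285531 + 0.00005827 + 0.00705087 + 0.00093235 + 0.00582717 + 0.17627178 = 0.21589651.
So 1/D = 4.631849, i.e. 4.6318 to 4 decimal places.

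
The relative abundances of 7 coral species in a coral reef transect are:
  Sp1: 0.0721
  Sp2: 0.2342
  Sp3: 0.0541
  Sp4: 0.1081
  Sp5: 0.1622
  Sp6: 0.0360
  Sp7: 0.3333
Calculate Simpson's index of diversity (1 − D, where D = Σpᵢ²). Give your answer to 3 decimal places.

0.787

D = 0.0721² + 0.2342² + 0.0541² + 0.1081² + 0.1622² + 0.036² + 0.3333² = 0.00520 + 0.05485 + 0.00293 + 0.01169 + 0.02631 + 0.00130 + 0.11109 = 0.21335 (working shown to 5 dp, full precision carried).
So 1 − D = 0.78665, i.e. 0.787 to 3 decimal places.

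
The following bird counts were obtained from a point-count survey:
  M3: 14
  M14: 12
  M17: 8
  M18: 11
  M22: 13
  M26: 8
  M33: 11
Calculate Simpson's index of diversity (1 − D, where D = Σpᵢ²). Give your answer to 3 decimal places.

Total N = 14+12+8+11+13+8+11 = 77, so the proportions are 0.18182, 0.15584, 0.1039, 0.14286, 0.16883, 0.1039, 0.14286 (working shown to 5 dp, full precision carried).
D = 0.18182² + 0.15584² + 0.1039² + 0.14286² + 0.16883² + 0.1039² + 0.14286² = 0.03306 + 0.02429 + 0.01079 + 0.02041 + 0.02850 + 0.01079 + 0.02041 = 0.14825.
So 1 − D = 0.85175, i.e. 0.852 to 3 decimal places.

0.852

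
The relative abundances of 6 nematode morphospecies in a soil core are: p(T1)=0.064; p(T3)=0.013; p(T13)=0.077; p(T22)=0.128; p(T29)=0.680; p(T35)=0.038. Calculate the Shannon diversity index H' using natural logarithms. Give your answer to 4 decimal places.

1.0795

Each pᵢ ln pᵢ term (working shown to 6 dp, full precision carried): 0.064×(-2.748872)=-0.175928, 0.013×(-4.342806)=-0.056456, 0.077×(-2.563950)=-0.197424, 0.128×(-2.055725)=-0.263133, 0.68×(-0.385662)=-0.262250, 0.038×(-3.270169)=-0.124266.
Sum = -1.079458, so H' = 1.0795.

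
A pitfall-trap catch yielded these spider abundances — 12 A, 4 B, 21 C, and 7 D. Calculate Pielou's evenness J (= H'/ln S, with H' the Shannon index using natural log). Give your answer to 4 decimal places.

Total N = 12+4+21+7 = 44, so the proportions are 0.272727, 0.090909, 0.477273, 0.159091 (working shown to 6 dp, full precision carried).
H' = −Σ pᵢ ln pᵢ = −((-0.354350) + (-0.217990) + (-0.353023) + (-0.292454)) = 1.217817.
With S = 4 species, ln S = 1.386294, so J = 1.217817/1.386294 = 0.878469, i.e. 0.8785 to 4 decimal places.

0.8785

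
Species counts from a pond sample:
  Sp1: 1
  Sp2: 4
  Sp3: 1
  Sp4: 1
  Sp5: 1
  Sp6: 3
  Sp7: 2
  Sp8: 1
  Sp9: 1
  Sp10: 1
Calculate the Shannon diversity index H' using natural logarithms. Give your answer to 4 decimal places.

2.1334

Total N = 1+4+1+1+1+3+2+1+1+1 = 16, so the proportions are 0.0625, 0.25, 0.0625, 0.0625, 0.0625, 0.1875, 0.125, 0.0625, 0.0625, 0.0625 (working shown to 6 dp, full precision carried).
Each pᵢ ln pᵢ term: 0.0625×(-2.772589)=-0.173287, 0.25×(-1.386294)=-0.346574, 0.0625×(-2.772589)=-0.173287, 0.0625×(-2.772589)=-0.173287, 0.0625×(-2.772589)=-0.173287, 0.1875×(-1.673976)=-0.313871, 0.125×(-2.079442)=-0.259930, 0.0625×(-2.772589)=-0.173287, 0.0625×(-2.772589)=-0.173287, 0.0625×(-2.772589)=-0.173287.
Sum = -2.133382, so H' = 2.1334.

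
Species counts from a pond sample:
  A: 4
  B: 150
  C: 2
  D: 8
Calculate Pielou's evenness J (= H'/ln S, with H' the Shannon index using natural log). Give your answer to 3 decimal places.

Total N = 4+150+2+8 = 164, so the proportions are 0.02439, 0.91463, 0.0122, 0.04878 (working shown to 5 dp, full precision carried).
H' = −Σ pᵢ ln pᵢ = −((-0.09057) + (-0.08161) + (-0.05374) + (-0.14734)) = 0.37327.
With S = 4 species, ln S = 1.38629, so J = 0.37327/1.38629 = 0.26926, i.e. 0.269 to 3 decimal places.

0.269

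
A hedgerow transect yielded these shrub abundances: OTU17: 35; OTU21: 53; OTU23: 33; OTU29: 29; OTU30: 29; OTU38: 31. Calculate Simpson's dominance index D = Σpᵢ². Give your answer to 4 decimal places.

0.1761

Total N = 35+53+33+29+29+31 = 210, so the proportions are 0.166667, 0.252381, 0.157143, 0.138095, 0.138095, 0.147619 (working shown to 6 dp, full precision carried).
D = 0.166667² + 0.252381² + 0.157143² + 0.138095² + 0.138095² + 0.147619² = 0.027778 + 0.063696 + 0.024694 + 0.019070 + 0.019070 + 0.021791 = 0.176100.
To 4 decimal places, D = 0.1761.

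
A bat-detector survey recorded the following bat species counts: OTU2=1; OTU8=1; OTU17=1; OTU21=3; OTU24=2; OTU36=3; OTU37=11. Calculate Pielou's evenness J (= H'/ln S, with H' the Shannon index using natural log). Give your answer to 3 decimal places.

Total N = 1+1+1+3+2+3+11 = 22, so the proportions are 0.04545, 0.04545, 0.04545, 0.13636, 0.09091, 0.13636, 0.5 (working shown to 5 dp, full precision carried).
H' = −Σ pᵢ ln pᵢ = −((-0.14050) + (-0.14050) + (-0.14050) + (-0.27170) + (-0.21799) + (-0.27170) + (-0.34657)) = 1.52946.
With S = 7 species, ln S = 1.94591, so J = 1.52946/1.94591 = 0.78599, i.e. 0.786 to 3 decimal places.

0.786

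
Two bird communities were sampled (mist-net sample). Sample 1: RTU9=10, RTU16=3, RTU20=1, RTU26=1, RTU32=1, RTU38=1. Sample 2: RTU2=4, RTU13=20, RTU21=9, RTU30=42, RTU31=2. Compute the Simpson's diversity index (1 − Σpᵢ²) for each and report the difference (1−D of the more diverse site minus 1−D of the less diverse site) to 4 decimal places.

Sample 1: N=17, proportions 0.5882353, 0.1764706, 0.0588235, 0.0588235, 0.0588235, 0.0588235, giving 1−D = 0.6089965 (working shown to 7 dp, full precision carried).
Sample 2: N=77, proportions 0.0519481, 0.2597403, 0.1168831, 0.5454545, 0.025974, giving 1−D = 0.6179794.
Difference = |0.6089965 − 0.6179794| = 0.0089829, i.e. 0.0090 to 4 decimal places.

0.0090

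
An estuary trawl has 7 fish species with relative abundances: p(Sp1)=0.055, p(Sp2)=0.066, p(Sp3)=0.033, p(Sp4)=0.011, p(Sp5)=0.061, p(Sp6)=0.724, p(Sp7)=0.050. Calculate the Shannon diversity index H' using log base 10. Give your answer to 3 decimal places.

0.458

Each pᵢ log₁₀ pᵢ term (working shown to 5 dp, full precision carried): 0.055×(-1.25964)=-0.06928, 0.066×(-1.18046)=-0.07791, 0.033×(-1.48149)=-0.04889, 0.011×(-1.95861)=-0.02154, 0.061×(-1.21467)=-0.07409, 0.724×(-0.14026)=-0.10155, 0.05×(-1.30103)=-0.06505.
Sum = -0.45832, so H' = 0.458.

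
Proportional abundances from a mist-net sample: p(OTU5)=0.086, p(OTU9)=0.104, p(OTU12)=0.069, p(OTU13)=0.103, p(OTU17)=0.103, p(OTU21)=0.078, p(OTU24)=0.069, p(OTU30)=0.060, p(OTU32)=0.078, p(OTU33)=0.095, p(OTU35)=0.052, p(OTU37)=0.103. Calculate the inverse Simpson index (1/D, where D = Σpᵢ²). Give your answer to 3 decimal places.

D = 0.086² + 0.104² + 0.069² + 0.103² + 0.103² + 0.078² + 0.069² + 0.06² + 0.078² + 0.095² + 0.052² + 0.103² = 0.00739600 + 0.01081600 + 0.00476100 + 0.01060900 + 0.01060900 + 0.00608400 + 0.00476100 + 0.00360000 + 0.00608400 + 0.00902500 + 0.00270400 + 0.01060900 = 0.08705800 (working shown to 8 dp, full precision carried).
So 1/D = 11.48660, i.e. 11.487 to 3 decimal places.

11.487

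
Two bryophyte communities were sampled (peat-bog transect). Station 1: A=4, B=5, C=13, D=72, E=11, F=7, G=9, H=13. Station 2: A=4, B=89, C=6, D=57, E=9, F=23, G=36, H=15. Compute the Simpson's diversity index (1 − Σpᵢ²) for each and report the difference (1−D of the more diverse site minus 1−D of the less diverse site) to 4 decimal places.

0.0900

Station 1: N=134, proportions 0.0298507, 0.0373134, 0.0970149, 0.5373134, 0.0820896, 0.0522388, 0.0671642, 0.0970149, giving 1−D = 0.6762085 (working shown to 7 dp, full precision carried).
Station 2: N=239, proportions 0.0167364, 0.3723849, 0.0251046, 0.2384937, 0.0376569, 0.0962343, 0.1506276, 0.0627615, giving 1−D = 0.7662331.
Difference = |0.6762085 − 0.7662331| = 0.0900246, i.e. 0.0900 to 4 decimal places.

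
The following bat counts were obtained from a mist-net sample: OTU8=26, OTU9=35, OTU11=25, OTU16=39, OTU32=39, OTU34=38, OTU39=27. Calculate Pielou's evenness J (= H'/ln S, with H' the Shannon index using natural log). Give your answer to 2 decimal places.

0.99

Total N = 26+35+25+39+39+38+27 = 229, so the proportions are 0.1135, 0.1528, 0.1092, 0.1703, 0.1703, 0.1659, 0.1179 (working shown to 4 dp, full precision carried).
H' = −Σ pᵢ ln pᵢ = −((-0.2470) + (-0.2871) + (-0.2418) + (-0.3015) + (-0.3015) + (-0.2980) + (-0.2521)) = 1.9289.
With S = 7 species, ln S = 1.9459, so J = 1.9289/1.9459 = 0.9913, i.e. 0.99 to 2 decimal places.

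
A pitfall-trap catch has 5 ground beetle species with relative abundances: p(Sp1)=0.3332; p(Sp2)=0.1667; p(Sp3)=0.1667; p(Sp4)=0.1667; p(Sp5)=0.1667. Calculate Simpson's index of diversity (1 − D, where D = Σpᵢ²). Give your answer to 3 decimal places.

0.778

D = 0.3332² + 0.1667² + 0.1667² + 0.1667² + 0.1667² = 0.11102 + 0.02779 + 0.02779 + 0.02779 + 0.02779 = 0.22218 (working shown to 5 dp, full precision carried).
So 1 − D = 0.77782, i.e. 0.778 to 3 decimal places.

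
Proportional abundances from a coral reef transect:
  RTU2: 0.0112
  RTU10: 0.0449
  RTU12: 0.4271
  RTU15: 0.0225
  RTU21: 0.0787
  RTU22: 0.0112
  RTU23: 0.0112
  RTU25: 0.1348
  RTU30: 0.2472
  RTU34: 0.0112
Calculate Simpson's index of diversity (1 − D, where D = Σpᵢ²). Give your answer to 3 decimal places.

0.729

D = 0.0112² + 0.0449² + 0.4271² + 0.0225² + 0.0787² + 0.0112² + 0.0112² + 0.1348² + 0.2472² + 0.0112² = 0.00013 + 0.00202 + 0.18241 + 0.00051 + 0.00619 + 0.00013 + 0.00013 + 0.01817 + 0.06111 + 0.00013 = 0.27091 (working shown to 5 dp, full precision carried).
So 1 − D = 0.72909, i.e. 0.729 to 3 decimal places.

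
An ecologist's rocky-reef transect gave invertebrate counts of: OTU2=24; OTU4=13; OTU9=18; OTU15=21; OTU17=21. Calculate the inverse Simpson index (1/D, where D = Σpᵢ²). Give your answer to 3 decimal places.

4.823

Total N = 24+13+18+21+21 = 97, so the proportions are 0.2474227, 0.1340206, 0.185567, 0.2164948, 0.2164948 (working shown to 7 dp, full precision carried).
D = 0.2474227² + 0.1340206² + 0.185567² + 0.2164948² + 0.2164948² = 0.0612180 + 0.0179615 + 0.0344351 + 0.0468700 + 0.0468700 = 0.2073547.
So 1/D = 4.82266, i.e. 4.823 to 3 decimal places.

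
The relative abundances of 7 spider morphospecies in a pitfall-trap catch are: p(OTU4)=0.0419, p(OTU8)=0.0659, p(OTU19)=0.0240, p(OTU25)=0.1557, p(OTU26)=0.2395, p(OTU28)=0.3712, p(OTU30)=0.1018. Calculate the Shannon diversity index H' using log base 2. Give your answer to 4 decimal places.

Each pᵢ log₂ pᵢ term (working shown to 6 dp, full precision carried): 0.0419×(-4.576906)=-0.191772, 0.0659×(-3.923578)=-0.258564, 0.024×(-5.380822)=-0.129140, 0.1557×(-2.683159)=-0.417768, 0.2395×(-2.061902)=-0.493826, 0.3712×(-1.429731)=-0.530716, 0.1018×(-3.296191)=-0.335552.
Sum = -2.357338, so H' = 2.3573.

2.3573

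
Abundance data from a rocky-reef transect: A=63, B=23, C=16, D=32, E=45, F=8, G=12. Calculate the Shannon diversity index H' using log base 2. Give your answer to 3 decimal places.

2.517

Total N = 63+23+16+32+45+8+12 = 199, so the proportions are 0.31658, 0.11558, 0.0804, 0.1608, 0.22613, 0.0402, 0.0603 (working shown to 5 dp, full precision carried).
Each pᵢ log₂ pᵢ term: 0.31658×(-1.65934)=-0.52532, 0.11558×(-3.11306)=-0.35980, 0.0804×(-3.63662)=-0.29239, 0.1608×(-2.63662)=-0.42398, 0.22613×(-2.14477)=-0.48500, 0.0402×(-4.63662)=-0.18640, 0.0603×(-4.05166)=-0.24432.
Sum = -2.51721, so H' = 2.517.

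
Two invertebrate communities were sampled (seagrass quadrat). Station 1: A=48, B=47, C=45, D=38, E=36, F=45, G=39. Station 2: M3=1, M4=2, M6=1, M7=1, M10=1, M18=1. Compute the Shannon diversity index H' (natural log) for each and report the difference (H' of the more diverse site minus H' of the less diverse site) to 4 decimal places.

0.1926

Station 1: N=298, proportions 0.161074, 0.157718, 0.151007, 0.127517, 0.120805, 0.151007, 0.130872, giving H' = 1.940422 (working shown to 6 dp, full precision carried).
Station 2: N=7, proportions 0.142857, 0.285714, 0.142857, 0.142857, 0.142857, 0.142857, giving H' = 1.747868.
Difference = |1.940422 − 1.747868| = 0.192554, i.e. 0.1926 to 4 decimal places.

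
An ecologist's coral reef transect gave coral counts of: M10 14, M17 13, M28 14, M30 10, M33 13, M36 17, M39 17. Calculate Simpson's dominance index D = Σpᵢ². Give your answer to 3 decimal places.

Total N = 14+13+14+10+13+17+17 = 98, so the proportions are 0.14286, 0.13265, 0.14286, 0.10204, 0.13265, 0.17347, 0.17347 (working shown to 5 dp, full precision carried).
D = 0.14286² + 0.13265² + 0.14286² + 0.10204² + 0.13265² + 0.17347² + 0.17347² = 0.02041 + 0.01760 + 0.02041 + 0.01041 + 0.01760 + 0.03009 + 0.03009 = 0.14661.
To 3 decimal places, D = 0.147.

0.147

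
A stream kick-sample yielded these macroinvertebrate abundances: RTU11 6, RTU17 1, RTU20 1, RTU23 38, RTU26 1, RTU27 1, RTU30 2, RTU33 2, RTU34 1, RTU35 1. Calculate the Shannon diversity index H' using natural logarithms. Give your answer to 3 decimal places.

Total N = 6+1+1+38+1+1+2+2+1+1 = 54, so the proportions are 0.11111, 0.01852, 0.01852, 0.7037, 0.01852, 0.01852, 0.03704, 0.03704, 0.01852, 0.01852 (working shown to 5 dp, full precision carried).
Each pᵢ ln pᵢ term: 0.11111×(-2.19722)=-0.24414, 0.01852×(-3.98898)=-0.07387, 0.01852×(-3.98898)=-0.07387, 0.7037×(-0.35140)=-0.24728, 0.01852×(-3.98898)=-0.07387, 0.01852×(-3.98898)=-0.07387, 0.03704×(-3.29584)=-0.12207, 0.03704×(-3.29584)=-0.12207, 0.01852×(-3.98898)=-0.07387, 0.01852×(-3.98898)=-0.07387.
Sum = -1.17877, so H' = 1.179.

1.179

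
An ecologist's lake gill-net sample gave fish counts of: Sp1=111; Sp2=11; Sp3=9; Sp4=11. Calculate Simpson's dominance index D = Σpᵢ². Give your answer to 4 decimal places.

Total N = 111+11+9+11 = 142, so the proportions are 0.78169, 0.077465, 0.06338, 0.077465 (working shown to 6 dp, full precision carried).
D = 0.78169² + 0.077465² + 0.06338² + 0.077465² = 0.611039 + 0.006001 + 0.004017 + 0.006001 = 0.627058.
To 4 decimal places, D = 0.6271.

0.6271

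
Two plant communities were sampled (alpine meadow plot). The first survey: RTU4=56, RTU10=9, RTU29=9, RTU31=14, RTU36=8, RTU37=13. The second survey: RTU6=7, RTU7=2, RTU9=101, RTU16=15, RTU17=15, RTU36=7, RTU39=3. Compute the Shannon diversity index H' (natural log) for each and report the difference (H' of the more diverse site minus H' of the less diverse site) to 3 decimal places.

The first survey: N=109, proportions 0.51376, 0.08257, 0.08257, 0.12844, 0.07339, 0.11927, giving H' = 1.46294 (working shown to 5 dp, full precision carried).
The second survey: N=150, proportions 0.04667, 0.01333, 0.67333, 0.1, 0.1, 0.04667, 0.02, giving H' = 1.14868.
Difference = |1.46294 − 1.14868| = 0.31426, i.e. 0.314 to 3 decimal places.

0.314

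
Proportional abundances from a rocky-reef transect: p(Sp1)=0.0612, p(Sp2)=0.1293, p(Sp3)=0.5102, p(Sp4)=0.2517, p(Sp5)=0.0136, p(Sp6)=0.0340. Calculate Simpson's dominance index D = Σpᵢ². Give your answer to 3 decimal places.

D = 0.0612² + 0.1293² + 0.5102² + 0.2517² + 0.0136² + 0.034² = 0.00375 + 0.01672 + 0.26030 + 0.06335 + 0.00018 + 0.00116 = 0.34546 (working shown to 5 dp, full precision carried).
To 3 decimal places, D = 0.345.

0.345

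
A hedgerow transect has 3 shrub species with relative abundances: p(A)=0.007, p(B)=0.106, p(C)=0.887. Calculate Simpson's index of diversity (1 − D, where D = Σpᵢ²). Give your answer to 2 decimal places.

D = 0.007² + 0.106² + 0.887² = 0.0000 + 0.0112 + 0.7868 = 0.7981 (working shown to 4 dp, full precision carried).
So 1 − D = 0.2019, i.e. 0.20 to 2 decimal places.

0.20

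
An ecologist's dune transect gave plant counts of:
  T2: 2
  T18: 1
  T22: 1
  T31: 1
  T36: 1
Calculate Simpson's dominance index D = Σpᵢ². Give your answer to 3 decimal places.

0.222

Total N = 2+1+1+1+1 = 6, so the proportions are 0.33333, 0.16667, 0.16667, 0.16667, 0.16667 (working shown to 5 dp, full precision carried).
D = 0.33333² + 0.16667² + 0.16667² + 0.16667² + 0.16667² = 0.11111 + 0.02778 + 0.02778 + 0.02778 + 0.02778 = 0.22222.
To 3 decimal places, D = 0.222.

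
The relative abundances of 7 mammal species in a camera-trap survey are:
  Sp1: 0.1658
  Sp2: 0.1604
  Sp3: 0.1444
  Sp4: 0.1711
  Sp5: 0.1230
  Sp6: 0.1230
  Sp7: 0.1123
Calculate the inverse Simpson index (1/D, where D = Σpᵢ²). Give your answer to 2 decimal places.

D = 0.1658² + 0.1604² + 0.1444² + 0.1711² + 0.123² + 0.123² + 0.1123² = 0.027490 + 0.025728 + 0.020851 + 0.029275 + 0.015129 + 0.015129 + 0.012611 = 0.146214 (working shown to 6 dp, full precision carried).
So 1/D = 6.8393, i.e. 6.84 to 2 decimal places.

6.84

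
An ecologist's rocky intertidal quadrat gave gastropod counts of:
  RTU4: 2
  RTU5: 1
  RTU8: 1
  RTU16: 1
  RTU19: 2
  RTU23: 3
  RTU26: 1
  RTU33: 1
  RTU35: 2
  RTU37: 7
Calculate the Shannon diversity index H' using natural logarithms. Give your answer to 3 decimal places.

Total N = 2+1+1+1+2+3+1+1+2+7 = 21, so the proportions are 0.09524, 0.04762, 0.04762, 0.04762, 0.09524, 0.14286, 0.04762, 0.04762, 0.09524, 0.33333 (working shown to 5 dp, full precision carried).
Each pᵢ ln pᵢ term: 0.09524×(-2.35138)=-0.22394, 0.04762×(-3.04452)=-0.14498, 0.04762×(-3.04452)=-0.14498, 0.04762×(-3.04452)=-0.14498, 0.09524×(-2.35138)=-0.22394, 0.14286×(-1.94591)=-0.27799, 0.04762×(-3.04452)=-0.14498, 0.04762×(-3.04452)=-0.14498, 0.09524×(-2.35138)=-0.22394, 0.33333×(-1.09861)=-0.36620.
Sum = -2.04090, so H' = 2.041.

2.041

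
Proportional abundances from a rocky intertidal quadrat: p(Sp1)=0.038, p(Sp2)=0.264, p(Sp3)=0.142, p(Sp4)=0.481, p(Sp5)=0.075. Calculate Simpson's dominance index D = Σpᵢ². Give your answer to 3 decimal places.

D = 0.038² + 0.264² + 0.142² + 0.481² + 0.075² = 0.00144 + 0.06970 + 0.02016 + 0.23136 + 0.00562 = 0.32829 (working shown to 5 dp, full precision carried).
To 3 decimal places, D = 0.328.

0.328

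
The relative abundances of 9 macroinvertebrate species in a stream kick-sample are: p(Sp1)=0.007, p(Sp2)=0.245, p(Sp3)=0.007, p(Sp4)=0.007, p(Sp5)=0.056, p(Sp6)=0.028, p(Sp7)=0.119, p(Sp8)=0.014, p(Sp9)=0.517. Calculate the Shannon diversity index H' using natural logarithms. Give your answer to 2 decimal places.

1.36

Each pᵢ ln pᵢ term (working shown to 4 dp, full precision carried): 0.007×(-4.9618)=-0.0347, 0.245×(-1.4065)=-0.3446, 0.007×(-4.9618)=-0.0347, 0.007×(-4.9618)=-0.0347, 0.056×(-2.8824)=-0.1614, 0.028×(-3.5756)=-0.1001, 0.119×(-2.1286)=-0.2533, 0.014×(-4.2687)=-0.0598, 0.517×(-0.6597)=-0.3411.
Sum = -1.3645, so H' = 1.36.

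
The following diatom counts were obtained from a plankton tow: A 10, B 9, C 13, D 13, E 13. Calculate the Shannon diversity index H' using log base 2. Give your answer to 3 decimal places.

Total N = 10+9+13+13+13 = 58, so the proportions are 0.17241, 0.15517, 0.22414, 0.22414, 0.22414 (working shown to 5 dp, full precision carried).
Each pᵢ log₂ pᵢ term: 0.17241×(-2.53605)=-0.43725, 0.15517×(-2.68806)=-0.41711, 0.22414×(-2.15754)=-0.48359, 0.22414×(-2.15754)=-0.48359, 0.22414×(-2.15754)=-0.48359.
Sum = -2.30512, so H' = 2.305.

2.305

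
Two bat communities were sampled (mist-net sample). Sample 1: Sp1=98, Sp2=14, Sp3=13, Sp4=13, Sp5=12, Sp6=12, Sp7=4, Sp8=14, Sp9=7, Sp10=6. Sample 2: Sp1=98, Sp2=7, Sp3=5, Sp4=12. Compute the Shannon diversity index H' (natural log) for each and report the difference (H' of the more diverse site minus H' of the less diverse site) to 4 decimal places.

1.0432

Sample 1: N=193, proportions 0.507772, 0.0725389, 0.0673575, 0.0673575, 0.0621762, 0.0621762, 0.0207254, 0.0725389, 0.0362694, 0.0310881, giving H' = 1.7421515 (working shown to 7 dp, full precision carried).
Sample 2: N=122, proportions 0.8032787, 0.057377, 0.0409836, 0.0983607, giving H' = 0.6989862.
Difference = |1.7421515 − 0.6989862| = 1.0431653, i.e. 1.0432 to 4 decimal places.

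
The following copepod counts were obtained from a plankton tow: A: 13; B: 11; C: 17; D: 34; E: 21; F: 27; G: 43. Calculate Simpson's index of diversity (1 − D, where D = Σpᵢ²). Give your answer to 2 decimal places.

Total N = 13+11+17+34+21+27+43 = 166, so the proportions are 0.0783, 0.0663, 0.1024, 0.2048, 0.1265, 0.1627, 0.259 (working shown to 4 dp, full precision carried).
D = 0.0783² + 0.0663² + 0.1024² + 0.2048² + 0.1265² + 0.1627² + 0.259² = 0.0061 + 0.0044 + 0.0105 + 0.0420 + 0.0160 + 0.0265 + 0.0671 = 0.1725.
So 1 − D = 0.8275, i.e. 0.83 to 2 decimal places.

0.83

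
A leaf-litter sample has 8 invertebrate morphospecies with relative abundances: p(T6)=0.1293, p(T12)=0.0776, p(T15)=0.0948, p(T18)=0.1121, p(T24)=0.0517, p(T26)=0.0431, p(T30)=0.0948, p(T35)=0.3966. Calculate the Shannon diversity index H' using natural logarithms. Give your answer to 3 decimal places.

1.810

Each pᵢ ln pᵢ term (working shown to 5 dp, full precision carried): 0.1293×(-2.04562)=-0.26450, 0.0776×(-2.55619)=-0.19836, 0.0948×(-2.35599)=-0.22335, 0.1121×(-2.18836)=-0.24532, 0.0517×(-2.96230)=-0.15315, 0.0431×(-3.14423)=-0.13552, 0.0948×(-2.35599)=-0.22335, 0.3966×(-0.92483)=-0.36679.
Sum = -1.81032, so H' = 1.810.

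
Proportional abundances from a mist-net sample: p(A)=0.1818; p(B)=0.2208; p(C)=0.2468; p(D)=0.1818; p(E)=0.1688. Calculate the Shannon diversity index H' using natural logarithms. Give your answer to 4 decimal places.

1.5990

Each pᵢ ln pᵢ term (working shown to 6 dp, full precision carried): 0.1818×(-1.704848)=-0.309941, 0.2208×(-1.510498)=-0.333518, 0.2468×(-1.399177)=-0.345317, 0.1818×(-1.704848)=-0.309941, 0.1688×(-1.779041)=-0.300302.
Sum = -1.599020, so H' = 1.5990.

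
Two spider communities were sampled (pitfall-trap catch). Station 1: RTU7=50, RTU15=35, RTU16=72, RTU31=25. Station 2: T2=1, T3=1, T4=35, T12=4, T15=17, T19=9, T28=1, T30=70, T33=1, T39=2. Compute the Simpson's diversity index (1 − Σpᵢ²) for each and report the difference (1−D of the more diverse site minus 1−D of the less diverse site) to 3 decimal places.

Station 1: N=182, proportions 0.27473, 0.19231, 0.3956, 0.13736, giving 1−D = 0.71217 (working shown to 5 dp, full precision carried).
Station 2: N=141, proportions 0.00709, 0.00709, 0.24823, 0.02837, 0.12057, 0.06383, 0.00709, 0.49645, 0.00709, 0.01418, giving 1−D = 0.67210.
Difference = |0.71217 − 0.67210| = 0.04007, i.e. 0.040 to 3 decimal places.

0.040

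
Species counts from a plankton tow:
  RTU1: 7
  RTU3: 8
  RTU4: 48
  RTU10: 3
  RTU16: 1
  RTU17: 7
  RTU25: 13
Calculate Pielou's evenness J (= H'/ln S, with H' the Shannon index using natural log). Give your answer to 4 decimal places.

0.7218

Total N = 7+8+48+3+1+7+13 = 87, so the proportions are 0.08046, 0.091954, 0.551724, 0.034483, 0.011494, 0.08046, 0.149425 (working shown to 6 dp, full precision carried).
H' = −Σ pᵢ ln pᵢ = −((-0.202758) + (-0.219445) + (-0.328114) + (-0.116114) + (-0.051332) + (-0.202758) + (-0.284051)) = 1.404574.
With S = 7 species, ln S = 1.945910, so J = 1.404574/1.945910 = 0.721808, i.e. 0.7218 to 4 decimal places.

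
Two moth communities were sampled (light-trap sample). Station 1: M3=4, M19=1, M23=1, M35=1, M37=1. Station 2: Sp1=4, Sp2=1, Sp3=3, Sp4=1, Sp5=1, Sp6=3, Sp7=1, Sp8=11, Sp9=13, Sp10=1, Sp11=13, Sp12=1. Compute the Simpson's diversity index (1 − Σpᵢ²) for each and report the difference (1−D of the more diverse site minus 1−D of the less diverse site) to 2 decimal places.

Station 1: N=8, proportions 0.5, 0.125, 0.125, 0.125, 0.125, giving 1−D = 0.6875 (working shown to 4 dp, full precision carried).
Station 2: N=53, proportions 0.0755, 0.0189, 0.0566, 0.0189, 0.0189, 0.0566, 0.0189, 0.2075, 0.2453, 0.0189, 0.2453, 0.0189, giving 1−D = 0.8224.
Difference = |0.6875 − 0.8224| = 0.1349, i.e. 0.13 to 2 decimal places.

0.13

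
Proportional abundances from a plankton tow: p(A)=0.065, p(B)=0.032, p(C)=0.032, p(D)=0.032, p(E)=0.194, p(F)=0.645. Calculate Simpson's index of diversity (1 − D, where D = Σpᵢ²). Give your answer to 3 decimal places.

0.539

D = 0.065² + 0.032² + 0.032² + 0.032² + 0.194² + 0.645² = 0.00423 + 0.00102 + 0.00102 + 0.00102 + 0.03764 + 0.41603 = 0.46096 (working shown to 5 dp, full precision carried).
So 1 − D = 0.53904, i.e. 0.539 to 3 decimal places.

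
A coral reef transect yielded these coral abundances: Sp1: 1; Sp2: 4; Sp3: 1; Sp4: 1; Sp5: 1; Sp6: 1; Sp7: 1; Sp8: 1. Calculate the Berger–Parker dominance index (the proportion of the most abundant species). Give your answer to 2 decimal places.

0.36

Total N = 1+4+1+1+1+1+1+1 = 11, so the proportions are 0.0909, 0.3636, 0.0909, 0.0909, 0.0909, 0.0909, 0.0909, 0.0909 (working shown to 4 dp, full precision carried).
The largest proportion is 0.3636, i.e. d = 0.36 to 2 decimal places.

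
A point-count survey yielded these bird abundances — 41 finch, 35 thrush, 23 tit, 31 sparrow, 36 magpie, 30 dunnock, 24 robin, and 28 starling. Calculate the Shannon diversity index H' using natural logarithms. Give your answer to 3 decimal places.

Total N = 41+35+23+31+36+30+24+28 = 248, so the proportions are 0.16532, 0.14113, 0.09274, 0.125, 0.14516, 0.12097, 0.09677, 0.1129 (working shown to 5 dp, full precision carried).
Each pᵢ ln pᵢ term: 0.16532×(-1.79986)=-0.29756, 0.14113×(-1.95808)=-0.27634, 0.09274×(-2.37793)=-0.22053, 0.125×(-2.07944)=-0.25993, 0.14516×(-1.92991)=-0.28015, 0.12097×(-2.11223)=-0.25551, 0.09677×(-2.33537)=-0.22600, 0.1129×(-2.18122)=-0.24627.
Sum = -2.06229, so H' = 2.062.

2.062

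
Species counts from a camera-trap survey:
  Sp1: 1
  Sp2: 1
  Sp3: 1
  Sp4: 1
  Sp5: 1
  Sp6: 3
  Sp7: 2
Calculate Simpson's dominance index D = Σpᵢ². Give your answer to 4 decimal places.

Total N = 1+1+1+1+1+3+2 = 10, so the proportions are 0.1, 0.1, 0.1, 0.1, 0.1, 0.3, 0.2 (working shown to 6 dp, full precision carried).
D = 0.1² + 0.1² + 0.1² + 0.1² + 0.1² + 0.3² + 0.2² = 0.010000 + 0.010000 + 0.010000 + 0.010000 + 0.010000 + 0.090000 + 0.040000 = 0.180000.
To 4 decimal places, D = 0.1800.

0.1800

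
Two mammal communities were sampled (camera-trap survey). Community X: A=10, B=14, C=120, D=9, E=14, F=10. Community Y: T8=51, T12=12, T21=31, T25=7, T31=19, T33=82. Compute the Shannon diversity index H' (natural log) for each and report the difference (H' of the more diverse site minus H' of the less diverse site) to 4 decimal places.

0.3667

Community X: N=177, proportions 0.056497, 0.079096, 0.677966, 0.050847, 0.079096, 0.056497, giving H' = 1.141012 (working shown to 6 dp, full precision carried).
Community Y: N=202, proportions 0.252475, 0.059406, 0.153465, 0.034653, 0.094059, 0.405941, giving H' = 1.507712.
Difference = |1.141012 − 1.507712| = 0.366700, i.e. 0.3667 to 4 decimal places.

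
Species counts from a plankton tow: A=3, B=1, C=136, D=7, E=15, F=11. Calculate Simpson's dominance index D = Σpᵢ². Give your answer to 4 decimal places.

Total N = 3+1+136+7+15+11 = 173, so the proportions are 0.017341, 0.00578, 0.786127, 0.040462, 0.086705, 0.063584 (working shown to 6 dp, full precision carried).
D = 0.017341² + 0.00578² + 0.786127² + 0.040462² + 0.086705² + 0.063584² = 0.000301 + 0.000033 + 0.617996 + 0.001637 + 0.007518 + 0.004043 = 0.631528.
To 4 decimal places, D = 0.6315.

0.6315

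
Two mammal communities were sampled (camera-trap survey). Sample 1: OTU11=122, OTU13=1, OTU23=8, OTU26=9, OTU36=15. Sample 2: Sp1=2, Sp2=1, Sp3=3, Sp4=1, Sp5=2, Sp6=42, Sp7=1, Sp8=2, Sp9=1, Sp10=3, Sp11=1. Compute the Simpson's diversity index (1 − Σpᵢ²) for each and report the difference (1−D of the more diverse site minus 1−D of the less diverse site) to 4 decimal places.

0.1182

Sample 1: N=155, proportions 0.787097, 0.006452, 0.051613, 0.058065, 0.096774, giving 1−D = 0.365036 (working shown to 6 dp, full precision carried).
Sample 2: N=59, proportions 0.033898, 0.016949, 0.050847, 0.016949, 0.033898, 0.711864, 0.016949, 0.033898, 0.016949, 0.050847, 0.016949, giving 1−D = 0.483194.
Difference = |0.365036 − 0.483194| = 0.118158, i.e. 0.1182 to 4 decimal places.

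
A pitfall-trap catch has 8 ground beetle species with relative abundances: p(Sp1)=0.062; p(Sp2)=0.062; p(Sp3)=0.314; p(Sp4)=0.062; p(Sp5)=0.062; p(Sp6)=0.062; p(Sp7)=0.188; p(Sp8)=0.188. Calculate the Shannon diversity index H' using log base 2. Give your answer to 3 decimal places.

2.675

Each pᵢ log₂ pᵢ term (working shown to 5 dp, full precision carried): 0.062×(-4.01159)=-0.24872, 0.062×(-4.01159)=-0.24872, 0.314×(-1.67116)=-0.52475, 0.062×(-4.01159)=-0.24872, 0.062×(-4.01159)=-0.24872, 0.062×(-4.01159)=-0.24872, 0.188×(-2.41120)=-0.45330, 0.188×(-2.41120)=-0.45330.
Sum = -2.67495, so H' = 2.675.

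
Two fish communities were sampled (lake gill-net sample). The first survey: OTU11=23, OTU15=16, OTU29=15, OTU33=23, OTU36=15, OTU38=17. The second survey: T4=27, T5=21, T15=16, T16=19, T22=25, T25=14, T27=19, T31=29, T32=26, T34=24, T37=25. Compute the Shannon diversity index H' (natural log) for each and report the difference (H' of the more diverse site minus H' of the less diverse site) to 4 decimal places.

0.6020

The first survey: N=109, proportions 0.211009, 0.146789, 0.137615, 0.211009, 0.137615, 0.155963, giving H' = 1.773914 (working shown to 6 dp, full precision carried).
The second survey: N=245, proportions 0.110204, 0.085714, 0.065306, 0.077551, 0.102041, 0.057143, 0.077551, 0.118367, 0.106122, 0.097959, 0.102041, giving H' = 2.375958.
Difference = |1.773914 − 2.375958| = 0.602044, i.e. 0.6020 to 4 decimal places.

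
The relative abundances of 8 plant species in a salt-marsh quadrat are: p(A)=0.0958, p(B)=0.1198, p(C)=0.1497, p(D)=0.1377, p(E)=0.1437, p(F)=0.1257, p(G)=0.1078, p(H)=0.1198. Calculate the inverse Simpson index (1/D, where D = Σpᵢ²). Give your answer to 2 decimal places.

D = 0.0958² + 0.1198² + 0.1497² + 0.1377² + 0.1437² + 0.1257² + 0.1078² + 0.1198² = 0.009178 + 0.014352 + 0.022410 + 0.018961 + 0.020650 + 0.015800 + 0.011621 + 0.014352 = 0.127324 (working shown to 6 dp, full precision carried).
So 1/D = 7.8540, i.e. 7.85 to 2 decimal places.

7.85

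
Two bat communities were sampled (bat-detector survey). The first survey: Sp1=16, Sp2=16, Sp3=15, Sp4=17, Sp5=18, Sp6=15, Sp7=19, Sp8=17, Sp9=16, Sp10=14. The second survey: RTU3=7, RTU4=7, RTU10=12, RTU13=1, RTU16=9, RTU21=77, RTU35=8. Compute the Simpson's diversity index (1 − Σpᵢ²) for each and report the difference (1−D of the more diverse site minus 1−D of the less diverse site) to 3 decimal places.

The first survey: N=163, proportions 0.09816, 0.09816, 0.09202, 0.10429, 0.11043, 0.09202, 0.11656, 0.10429, 0.09816, 0.08589, giving 1−D = 0.89924 (working shown to 5 dp, full precision carried).
The second survey: N=121, proportions 0.05785, 0.05785, 0.09917, 0.00826, 0.07438, 0.63636, 0.06612, giving 1−D = 0.56854.
Difference = |0.89924 − 0.56854| = 0.33070, i.e. 0.331 to 3 decimal places.

0.331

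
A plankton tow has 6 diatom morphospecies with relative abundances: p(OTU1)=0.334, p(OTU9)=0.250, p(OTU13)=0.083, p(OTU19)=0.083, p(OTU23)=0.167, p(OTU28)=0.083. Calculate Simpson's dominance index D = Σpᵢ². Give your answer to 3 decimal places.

D = 0.334² + 0.25² + 0.083² + 0.083² + 0.167² + 0.083² = 0.11156 + 0.06250 + 0.00689 + 0.00689 + 0.02789 + 0.00689 = 0.22261 (working shown to 5 dp, full precision carried).
To 3 decimal places, D = 0.223.

0.223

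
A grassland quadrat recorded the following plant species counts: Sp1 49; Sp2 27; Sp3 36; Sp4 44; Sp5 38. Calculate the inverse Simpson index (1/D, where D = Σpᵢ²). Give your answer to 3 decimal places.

4.821

Total N = 49+27+36+44+38 = 194, so the proportions are 0.2525773, 0.1391753, 0.185567, 0.2268041, 0.1958763 (working shown to 7 dp, full precision carried).
D = 0.2525773² + 0.1391753² + 0.185567² + 0.2268041² + 0.1958763² = 0.0637953 + 0.0193698 + 0.0344351 + 0.0514401 + 0.0383675 = 0.2074078.
So 1/D = 4.82142, i.e. 4.821 to 3 decimal places.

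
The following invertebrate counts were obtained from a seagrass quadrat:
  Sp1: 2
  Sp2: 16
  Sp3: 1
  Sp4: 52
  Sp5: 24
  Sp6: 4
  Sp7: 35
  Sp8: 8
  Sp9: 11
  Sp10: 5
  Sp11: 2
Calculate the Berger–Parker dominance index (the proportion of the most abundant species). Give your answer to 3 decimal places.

Total N = 2+16+1+52+24+4+35+8+11+5+2 = 160, so the proportions are 0.0125, 0.1, 0.00625, 0.325, 0.15, 0.025, 0.21875, 0.05, 0.06875, 0.03125, 0.0125 (working shown to 5 dp, full precision carried).
The largest proportion is 0.325, i.e. d = 0.325 to 3 decimal places.

0.325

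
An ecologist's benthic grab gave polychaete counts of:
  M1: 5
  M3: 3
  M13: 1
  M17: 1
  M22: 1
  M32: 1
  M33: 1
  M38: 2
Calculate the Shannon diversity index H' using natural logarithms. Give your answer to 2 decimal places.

Total N = 5+3+1+1+1+1+1+2 = 15, so the proportions are 0.3333, 0.2, 0.0667, 0.0667, 0.0667, 0.0667, 0.0667, 0.1333 (working shown to 4 dp, full precision carried).
Each pᵢ ln pᵢ term: 0.3333×(-1.0986)=-0.3662, 0.2×(-1.6094)=-0.3219, 0.0667×(-2.7081)=-0.1805, 0.0667×(-2.7081)=-0.1805, 0.0667×(-2.7081)=-0.1805, 0.0667×(-2.7081)=-0.1805, 0.0667×(-2.7081)=-0.1805, 0.1333×(-2.0149)=-0.2687.
Sum = -1.8594, so H' = 1.86.

1.86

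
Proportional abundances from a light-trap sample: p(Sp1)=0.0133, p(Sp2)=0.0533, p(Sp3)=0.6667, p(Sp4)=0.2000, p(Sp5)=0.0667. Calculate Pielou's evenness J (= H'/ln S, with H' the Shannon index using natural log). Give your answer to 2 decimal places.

0.61

H' = −Σ pᵢ ln pᵢ = −((-0.0575) + (-0.1563) + (-0.2703) + (-0.3219) + (-0.1806)) = 0.9865 (working shown to 4 dp, full precision carried).
With S = 5 species, ln S = 1.6094, so J = 0.9865/1.6094 = 0.6129, i.e. 0.61 to 2 decimal places.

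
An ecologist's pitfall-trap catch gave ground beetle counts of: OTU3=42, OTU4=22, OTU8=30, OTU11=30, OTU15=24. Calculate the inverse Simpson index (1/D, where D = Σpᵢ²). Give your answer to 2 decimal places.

Total N = 42+22+30+30+24 = 148, so the proportions are 0.283784, 0.148649, 0.202703, 0.202703, 0.162162 (working shown to 6 dp, full precision carried).
D = 0.283784² + 0.148649² + 0.202703² + 0.202703² + 0.162162² = 0.080533 + 0.022096 + 0.041088 + 0.041088 + 0.026297 = 0.211103.
So 1/D = 4.7370, i.e. 4.74 to 2 decimal places.

4.74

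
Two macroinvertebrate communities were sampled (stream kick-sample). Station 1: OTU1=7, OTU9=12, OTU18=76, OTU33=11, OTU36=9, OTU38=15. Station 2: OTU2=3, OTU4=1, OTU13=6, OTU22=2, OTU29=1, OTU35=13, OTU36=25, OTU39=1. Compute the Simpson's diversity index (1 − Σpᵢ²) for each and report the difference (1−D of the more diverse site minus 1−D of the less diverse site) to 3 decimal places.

0.066

Station 1: N=130, proportions 0.05385, 0.09231, 0.58462, 0.08462, 0.06923, 0.11538, giving 1−D = 0.62154 (working shown to 5 dp, full precision carried).
Station 2: N=52, proportions 0.05769, 0.01923, 0.11538, 0.03846, 0.01923, 0.25, 0.48077, 0.01923, giving 1−D = 0.68713.
Difference = |0.62154 − 0.68713| = 0.06559, i.e. 0.066 to 3 decimal places.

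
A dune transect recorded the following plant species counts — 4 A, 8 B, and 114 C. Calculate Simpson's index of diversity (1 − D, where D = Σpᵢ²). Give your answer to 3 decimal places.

Total N = 4+8+114 = 126, so the proportions are 0.03175, 0.06349, 0.90476 (working shown to 5 dp, full precision carried).
D = 0.03175² + 0.06349² + 0.90476² = 0.00101 + 0.00403 + 0.81859 = 0.82363.
So 1 − D = 0.17637, i.e. 0.176 to 3 decimal places.

0.176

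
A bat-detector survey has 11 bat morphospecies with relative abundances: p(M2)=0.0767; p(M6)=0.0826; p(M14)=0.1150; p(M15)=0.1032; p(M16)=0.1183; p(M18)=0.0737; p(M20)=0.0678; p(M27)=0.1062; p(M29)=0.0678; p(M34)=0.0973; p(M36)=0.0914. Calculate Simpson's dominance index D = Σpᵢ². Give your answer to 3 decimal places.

D = 0.0767² + 0.0826² + 0.115² + 0.1032² + 0.1183² + 0.0737² + 0.0678² + 0.1062² + 0.0678² + 0.0973² + 0.0914² = 0.00588 + 0.00682 + 0.01323 + 0.01065 + 0.01399 + 0.00543 + 0.00460 + 0.01128 + 0.00460 + 0.00947 + 0.00835 = 0.09430 (working shown to 5 dp, full precision carried).
To 3 decimal places, D = 0.094.

0.094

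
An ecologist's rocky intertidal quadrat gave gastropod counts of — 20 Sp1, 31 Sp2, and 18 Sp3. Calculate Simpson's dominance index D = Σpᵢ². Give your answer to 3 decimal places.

0.354

Total N = 20+31+18 = 69, so the proportions are 0.28986, 0.44928, 0.26087 (working shown to 5 dp, full precision carried).
D = 0.28986² + 0.44928² + 0.26087² = 0.08402 + 0.20185 + 0.06805 = 0.35392.
To 3 decimal places, D = 0.354.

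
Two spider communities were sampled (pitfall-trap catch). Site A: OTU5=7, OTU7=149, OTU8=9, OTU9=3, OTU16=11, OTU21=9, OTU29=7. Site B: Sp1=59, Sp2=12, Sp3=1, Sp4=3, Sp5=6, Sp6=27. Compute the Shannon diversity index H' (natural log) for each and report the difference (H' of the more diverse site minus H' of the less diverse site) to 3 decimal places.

Site A: N=195, proportions 0.0359, 0.7641, 0.04615, 0.01538, 0.05641, 0.04615, 0.0359, giving H' = 0.95478 (working shown to 5 dp, full precision carried).
Site B: N=108, proportions 0.5463, 0.11111, 0.00926, 0.02778, 0.05556, 0.25, giving H' = 1.22447.
Difference = |0.95478 − 1.22447| = 0.26969, i.e. 0.270 to 3 decimal places.

0.270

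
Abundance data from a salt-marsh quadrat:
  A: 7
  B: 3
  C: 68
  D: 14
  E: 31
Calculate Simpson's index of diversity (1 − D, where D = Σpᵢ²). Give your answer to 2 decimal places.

0.61

Total N = 7+3+68+14+31 = 123, so the proportions are 0.0569, 0.0244, 0.5528, 0.1138, 0.252 (working shown to 4 dp, full precision carried).
D = 0.0569² + 0.0244² + 0.5528² + 0.1138² + 0.252² = 0.0032 + 0.0006 + 0.3056 + 0.0130 + 0.0635 = 0.3859.
So 1 − D = 0.6141, i.e. 0.61 to 2 decimal places.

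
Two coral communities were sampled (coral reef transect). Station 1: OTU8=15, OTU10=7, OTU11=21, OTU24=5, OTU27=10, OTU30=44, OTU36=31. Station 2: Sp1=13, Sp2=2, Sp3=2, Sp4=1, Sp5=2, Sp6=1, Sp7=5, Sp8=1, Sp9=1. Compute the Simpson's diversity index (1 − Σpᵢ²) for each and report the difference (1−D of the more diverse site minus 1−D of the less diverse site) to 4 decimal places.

Station 1: N=133, proportions 0.112782, 0.052632, 0.157895, 0.037594, 0.075188, 0.330827, 0.233083, giving 1−D = 0.788739 (working shown to 6 dp, full precision carried).
Station 2: N=28, proportions 0.464286, 0.071429, 0.071429, 0.035714, 0.071429, 0.035714, 0.178571, 0.035714, 0.035714, giving 1−D = 0.732143.
Difference = |0.788739 − 0.732143| = 0.056596, i.e. 0.0566 to 4 decimal places.

0.0566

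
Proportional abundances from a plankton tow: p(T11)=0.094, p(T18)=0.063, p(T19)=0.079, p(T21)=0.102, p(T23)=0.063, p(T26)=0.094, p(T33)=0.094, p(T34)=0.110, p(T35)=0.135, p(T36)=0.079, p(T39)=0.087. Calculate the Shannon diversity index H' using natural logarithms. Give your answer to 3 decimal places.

2.375

Each pᵢ ln pᵢ term (working shown to 5 dp, full precision carried): 0.094×(-2.36446)=-0.22226, 0.063×(-2.76462)=-0.17417, 0.079×(-2.53831)=-0.20053, 0.102×(-2.28278)=-0.23284, 0.063×(-2.76462)=-0.17417, 0.094×(-2.36446)=-0.22226, 0.094×(-2.36446)=-0.22226, 0.11×(-2.20727)=-0.24280, 0.135×(-2.00248)=-0.27033, 0.079×(-2.53831)=-0.20053, 0.087×(-2.44185)=-0.21244.
Sum = -2.37459, so H' = 2.375.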